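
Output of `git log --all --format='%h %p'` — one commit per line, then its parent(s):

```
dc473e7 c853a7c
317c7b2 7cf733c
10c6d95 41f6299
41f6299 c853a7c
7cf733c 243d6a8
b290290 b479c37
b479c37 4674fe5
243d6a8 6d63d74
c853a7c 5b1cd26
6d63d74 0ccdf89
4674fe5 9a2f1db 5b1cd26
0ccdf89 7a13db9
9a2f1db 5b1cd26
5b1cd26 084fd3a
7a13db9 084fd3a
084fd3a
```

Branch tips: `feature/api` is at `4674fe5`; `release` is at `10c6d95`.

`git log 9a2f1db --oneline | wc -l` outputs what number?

3

Walking parent pointers from 9a2f1db: reachable set = {084fd3a, 5b1cd26, 9a2f1db}.
That is 3 commits.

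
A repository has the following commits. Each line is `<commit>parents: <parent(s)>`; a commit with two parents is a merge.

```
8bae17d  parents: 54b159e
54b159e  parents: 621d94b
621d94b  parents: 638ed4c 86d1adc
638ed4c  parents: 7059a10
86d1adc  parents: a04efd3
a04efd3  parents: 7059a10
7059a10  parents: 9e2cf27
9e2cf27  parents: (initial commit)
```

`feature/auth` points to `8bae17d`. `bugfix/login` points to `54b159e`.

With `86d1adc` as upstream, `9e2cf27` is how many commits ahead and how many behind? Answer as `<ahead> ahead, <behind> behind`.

0 ahead, 3 behind

Reachable from 9e2cf27: {9e2cf27}.
Reachable from 86d1adc: {7059a10, 86d1adc, 9e2cf27, a04efd3}.
Only in 9e2cf27's history (ahead): {} — 0.
Only in 86d1adc's history (behind): {7059a10, 86d1adc, a04efd3} — 3.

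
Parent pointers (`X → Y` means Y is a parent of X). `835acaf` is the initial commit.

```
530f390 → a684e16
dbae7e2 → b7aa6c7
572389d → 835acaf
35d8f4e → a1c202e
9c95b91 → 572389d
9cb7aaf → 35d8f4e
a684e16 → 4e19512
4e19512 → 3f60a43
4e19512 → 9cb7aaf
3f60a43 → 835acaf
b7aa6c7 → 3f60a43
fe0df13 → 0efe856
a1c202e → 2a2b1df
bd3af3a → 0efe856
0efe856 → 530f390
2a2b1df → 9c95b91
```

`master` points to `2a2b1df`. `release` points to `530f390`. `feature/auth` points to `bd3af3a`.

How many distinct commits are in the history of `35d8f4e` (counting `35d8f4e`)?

6

Walking parent pointers from 35d8f4e: reachable set = {2a2b1df, 35d8f4e, 572389d, 835acaf, 9c95b91, a1c202e}.
That is 6 commits.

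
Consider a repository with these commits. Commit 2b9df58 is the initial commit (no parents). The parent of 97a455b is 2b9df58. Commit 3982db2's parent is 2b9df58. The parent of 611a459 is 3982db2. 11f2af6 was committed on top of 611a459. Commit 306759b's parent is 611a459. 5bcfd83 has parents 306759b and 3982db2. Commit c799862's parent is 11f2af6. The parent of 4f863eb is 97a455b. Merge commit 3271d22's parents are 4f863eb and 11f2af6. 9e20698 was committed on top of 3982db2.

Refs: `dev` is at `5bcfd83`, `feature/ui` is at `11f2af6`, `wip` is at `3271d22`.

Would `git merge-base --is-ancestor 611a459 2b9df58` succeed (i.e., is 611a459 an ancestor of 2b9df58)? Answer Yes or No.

No

Ancestors of 2b9df58: {2b9df58}.
611a459 is not in that set, so it is not an ancestor of 2b9df58.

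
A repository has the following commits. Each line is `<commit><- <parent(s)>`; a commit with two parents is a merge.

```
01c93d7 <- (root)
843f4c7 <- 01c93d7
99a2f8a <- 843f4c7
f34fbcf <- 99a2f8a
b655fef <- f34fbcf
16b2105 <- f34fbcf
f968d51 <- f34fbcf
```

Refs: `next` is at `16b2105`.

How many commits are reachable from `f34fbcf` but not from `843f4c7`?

2

Reachable from f34fbcf: {01c93d7, 843f4c7, 99a2f8a, f34fbcf}.
Reachable from 843f4c7: {01c93d7, 843f4c7}.
In f34fbcf's history but not 843f4c7's: {99a2f8a, f34fbcf} — 2 commits.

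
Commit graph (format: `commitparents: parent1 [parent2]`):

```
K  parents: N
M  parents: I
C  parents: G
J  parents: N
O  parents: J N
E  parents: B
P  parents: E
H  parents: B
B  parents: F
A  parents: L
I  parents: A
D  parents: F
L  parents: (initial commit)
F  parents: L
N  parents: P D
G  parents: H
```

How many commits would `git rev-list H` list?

4

Walking parent pointers from H: reachable set = {B, F, H, L}.
That is 4 commits.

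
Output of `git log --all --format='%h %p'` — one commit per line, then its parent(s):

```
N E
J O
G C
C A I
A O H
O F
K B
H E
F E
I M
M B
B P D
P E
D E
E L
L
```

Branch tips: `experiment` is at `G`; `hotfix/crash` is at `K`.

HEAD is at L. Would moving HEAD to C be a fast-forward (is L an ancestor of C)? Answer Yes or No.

Yes

A fast-forward from L to C is possible iff L is an ancestor of C.
Ancestors of C: {A, B, C, D, E, F, H, I, L, M, O, P}.
L is among them, so fast-forward is possible.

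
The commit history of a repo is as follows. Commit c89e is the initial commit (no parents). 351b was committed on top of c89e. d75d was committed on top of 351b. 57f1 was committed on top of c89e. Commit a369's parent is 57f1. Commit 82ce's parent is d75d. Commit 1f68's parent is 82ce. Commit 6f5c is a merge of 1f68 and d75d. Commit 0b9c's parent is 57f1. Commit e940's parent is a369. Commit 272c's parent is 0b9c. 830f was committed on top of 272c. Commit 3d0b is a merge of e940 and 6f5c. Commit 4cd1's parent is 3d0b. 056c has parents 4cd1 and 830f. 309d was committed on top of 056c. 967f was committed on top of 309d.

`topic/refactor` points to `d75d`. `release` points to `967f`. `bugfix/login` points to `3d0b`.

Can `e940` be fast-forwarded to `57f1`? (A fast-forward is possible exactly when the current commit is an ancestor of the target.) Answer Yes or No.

A fast-forward from e940 to 57f1 is possible iff e940 is an ancestor of 57f1.
Ancestors of 57f1: {57f1, c89e}.
e940 is not among them, so fast-forward is not possible.

No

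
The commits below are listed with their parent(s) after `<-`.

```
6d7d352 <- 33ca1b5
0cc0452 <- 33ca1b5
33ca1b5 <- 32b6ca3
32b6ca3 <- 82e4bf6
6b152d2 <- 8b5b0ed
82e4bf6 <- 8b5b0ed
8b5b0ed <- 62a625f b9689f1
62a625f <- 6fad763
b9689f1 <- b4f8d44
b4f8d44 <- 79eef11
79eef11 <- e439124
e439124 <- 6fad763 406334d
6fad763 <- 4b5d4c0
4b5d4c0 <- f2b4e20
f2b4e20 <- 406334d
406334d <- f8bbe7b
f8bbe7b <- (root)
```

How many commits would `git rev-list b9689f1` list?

9

Walking parent pointers from b9689f1: reachable set = {406334d, 4b5d4c0, 6fad763, 79eef11, b4f8d44, b9689f1, e439124, f2b4e20, f8bbe7b}.
That is 9 commits.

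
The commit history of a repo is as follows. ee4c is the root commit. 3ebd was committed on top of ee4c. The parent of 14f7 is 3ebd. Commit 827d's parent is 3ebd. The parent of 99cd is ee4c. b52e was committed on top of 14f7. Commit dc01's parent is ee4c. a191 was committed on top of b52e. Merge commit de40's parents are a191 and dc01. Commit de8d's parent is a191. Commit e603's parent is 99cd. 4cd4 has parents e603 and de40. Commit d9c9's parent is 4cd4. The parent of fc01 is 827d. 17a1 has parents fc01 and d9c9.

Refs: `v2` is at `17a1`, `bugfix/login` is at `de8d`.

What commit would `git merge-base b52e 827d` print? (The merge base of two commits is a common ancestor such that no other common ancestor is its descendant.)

3ebd

Ancestors of b52e: {14f7, 3ebd, b52e, ee4c}.
Ancestors of 827d: {3ebd, 827d, ee4c}.
Common ancestors: {3ebd, ee4c}.
Among these, 3ebd is not an ancestor of any other common ancestor — it is the merge base.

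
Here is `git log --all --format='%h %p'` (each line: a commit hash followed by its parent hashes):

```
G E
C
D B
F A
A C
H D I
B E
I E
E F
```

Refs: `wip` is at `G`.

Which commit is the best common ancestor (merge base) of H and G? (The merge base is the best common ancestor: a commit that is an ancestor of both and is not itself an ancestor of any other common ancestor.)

E

Ancestors of H: {A, B, C, D, E, F, H, I}.
Ancestors of G: {A, C, E, F, G}.
Common ancestors: {A, C, E, F}.
Among these, E is not an ancestor of any other common ancestor — it is the merge base.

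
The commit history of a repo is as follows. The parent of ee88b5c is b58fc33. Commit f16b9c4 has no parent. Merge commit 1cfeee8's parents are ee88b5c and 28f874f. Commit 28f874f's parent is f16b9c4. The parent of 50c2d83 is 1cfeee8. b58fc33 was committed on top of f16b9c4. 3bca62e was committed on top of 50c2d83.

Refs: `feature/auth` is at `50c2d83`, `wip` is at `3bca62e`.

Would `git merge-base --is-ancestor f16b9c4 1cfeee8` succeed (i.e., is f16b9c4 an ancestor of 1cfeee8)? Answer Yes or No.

Yes

Ancestors of 1cfeee8 (commits reachable by following parents): {1cfeee8, 28f874f, b58fc33, ee88b5c, f16b9c4}.
f16b9c4 is in that set, so it is an ancestor of 1cfeee8.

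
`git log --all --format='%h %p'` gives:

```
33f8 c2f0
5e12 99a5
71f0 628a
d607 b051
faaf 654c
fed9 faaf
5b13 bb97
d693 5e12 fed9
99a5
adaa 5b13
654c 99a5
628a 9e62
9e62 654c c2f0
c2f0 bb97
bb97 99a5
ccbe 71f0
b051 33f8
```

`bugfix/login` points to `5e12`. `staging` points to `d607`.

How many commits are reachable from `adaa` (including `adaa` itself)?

4

Walking parent pointers from adaa: reachable set = {5b13, 99a5, adaa, bb97}.
That is 4 commits.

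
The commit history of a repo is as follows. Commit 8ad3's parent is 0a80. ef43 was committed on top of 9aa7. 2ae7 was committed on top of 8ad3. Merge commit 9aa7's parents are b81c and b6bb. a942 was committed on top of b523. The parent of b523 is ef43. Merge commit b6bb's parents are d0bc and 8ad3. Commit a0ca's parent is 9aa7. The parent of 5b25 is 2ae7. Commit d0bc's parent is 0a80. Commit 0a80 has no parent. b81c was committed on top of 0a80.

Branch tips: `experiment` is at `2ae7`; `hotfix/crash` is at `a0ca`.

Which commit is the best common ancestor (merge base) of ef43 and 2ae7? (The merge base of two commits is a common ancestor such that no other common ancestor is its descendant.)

Ancestors of ef43: {0a80, 8ad3, 9aa7, b6bb, b81c, d0bc, ef43}.
Ancestors of 2ae7: {0a80, 2ae7, 8ad3}.
Common ancestors: {0a80, 8ad3}.
Among these, 8ad3 is not an ancestor of any other common ancestor — it is the merge base.

8ad3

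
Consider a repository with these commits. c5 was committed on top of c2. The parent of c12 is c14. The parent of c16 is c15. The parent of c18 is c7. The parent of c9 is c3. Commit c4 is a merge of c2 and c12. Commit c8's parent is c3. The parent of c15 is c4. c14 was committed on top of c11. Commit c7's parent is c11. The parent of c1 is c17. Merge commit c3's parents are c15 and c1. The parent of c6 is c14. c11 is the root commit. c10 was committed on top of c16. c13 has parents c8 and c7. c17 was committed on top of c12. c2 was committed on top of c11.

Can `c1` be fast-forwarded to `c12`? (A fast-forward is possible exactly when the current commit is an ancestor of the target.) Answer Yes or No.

A fast-forward from c1 to c12 is possible iff c1 is an ancestor of c12.
Ancestors of c12: {c11, c12, c14}.
c1 is not among them, so fast-forward is not possible.

No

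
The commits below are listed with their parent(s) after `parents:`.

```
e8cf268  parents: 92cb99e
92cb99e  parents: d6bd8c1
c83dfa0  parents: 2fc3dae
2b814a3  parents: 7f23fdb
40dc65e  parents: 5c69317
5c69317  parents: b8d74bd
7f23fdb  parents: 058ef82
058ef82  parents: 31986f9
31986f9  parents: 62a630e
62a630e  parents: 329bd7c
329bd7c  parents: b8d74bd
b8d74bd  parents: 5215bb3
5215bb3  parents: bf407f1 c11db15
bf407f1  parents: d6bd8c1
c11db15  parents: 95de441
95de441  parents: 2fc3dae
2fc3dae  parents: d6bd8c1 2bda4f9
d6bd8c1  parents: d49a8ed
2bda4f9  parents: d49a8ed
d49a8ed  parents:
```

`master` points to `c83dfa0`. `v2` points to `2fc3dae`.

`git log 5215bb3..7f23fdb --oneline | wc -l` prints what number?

6

Reachable from 7f23fdb: {058ef82, 2bda4f9, 2fc3dae, 31986f9, 329bd7c, 5215bb3, 62a630e, 7f23fdb, 95de441, b8d74bd, bf407f1, c11db15, d49a8ed, d6bd8c1}.
Reachable from 5215bb3: {2bda4f9, 2fc3dae, 5215bb3, 95de441, bf407f1, c11db15, d49a8ed, d6bd8c1}.
In 7f23fdb's history but not 5215bb3's: {058ef82, 31986f9, 329bd7c, 62a630e, 7f23fdb, b8d74bd} — 6 commits.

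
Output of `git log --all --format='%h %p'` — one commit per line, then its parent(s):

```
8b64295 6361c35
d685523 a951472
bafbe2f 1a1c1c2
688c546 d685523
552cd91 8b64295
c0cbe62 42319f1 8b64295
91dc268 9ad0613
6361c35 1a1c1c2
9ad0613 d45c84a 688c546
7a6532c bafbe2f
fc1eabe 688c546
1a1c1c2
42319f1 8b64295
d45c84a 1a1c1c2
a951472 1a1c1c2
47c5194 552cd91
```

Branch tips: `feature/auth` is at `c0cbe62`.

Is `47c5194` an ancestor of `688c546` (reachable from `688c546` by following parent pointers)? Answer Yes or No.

Ancestors of 688c546: {1a1c1c2, 688c546, a951472, d685523}.
47c5194 is not in that set, so it is not an ancestor of 688c546.

No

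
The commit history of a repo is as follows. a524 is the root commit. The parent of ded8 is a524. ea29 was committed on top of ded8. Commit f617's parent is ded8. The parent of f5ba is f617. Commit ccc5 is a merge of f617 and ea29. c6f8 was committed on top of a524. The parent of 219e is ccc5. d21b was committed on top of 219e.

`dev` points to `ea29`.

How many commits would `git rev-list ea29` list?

Walking parent pointers from ea29: reachable set = {a524, ded8, ea29}.
That is 3 commits.

3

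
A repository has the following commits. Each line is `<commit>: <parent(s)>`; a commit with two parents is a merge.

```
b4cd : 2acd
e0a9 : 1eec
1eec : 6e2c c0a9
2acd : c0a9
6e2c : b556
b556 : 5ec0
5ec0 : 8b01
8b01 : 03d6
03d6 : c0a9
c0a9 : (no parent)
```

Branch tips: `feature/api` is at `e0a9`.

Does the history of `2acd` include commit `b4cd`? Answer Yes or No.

Ancestors of 2acd: {2acd, c0a9}.
b4cd is not in that set, so it is not an ancestor of 2acd.

No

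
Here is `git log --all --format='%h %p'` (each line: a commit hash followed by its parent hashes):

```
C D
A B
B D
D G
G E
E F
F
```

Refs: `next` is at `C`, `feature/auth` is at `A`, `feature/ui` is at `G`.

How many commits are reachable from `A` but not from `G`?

3

Reachable from A: {A, B, D, E, F, G}.
Reachable from G: {E, F, G}.
In A's history but not G's: {A, B, D} — 3 commits.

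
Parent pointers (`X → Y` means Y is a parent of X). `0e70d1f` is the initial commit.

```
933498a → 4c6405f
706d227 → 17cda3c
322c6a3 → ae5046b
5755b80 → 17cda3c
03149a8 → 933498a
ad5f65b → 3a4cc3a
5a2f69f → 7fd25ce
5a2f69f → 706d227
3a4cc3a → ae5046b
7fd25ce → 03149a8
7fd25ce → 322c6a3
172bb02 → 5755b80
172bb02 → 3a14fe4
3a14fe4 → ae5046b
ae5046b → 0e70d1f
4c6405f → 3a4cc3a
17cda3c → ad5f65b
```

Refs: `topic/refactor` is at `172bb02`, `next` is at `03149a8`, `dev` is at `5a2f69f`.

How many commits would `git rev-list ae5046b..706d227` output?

4

Reachable from 706d227: {0e70d1f, 17cda3c, 3a4cc3a, 706d227, ad5f65b, ae5046b}.
Reachable from ae5046b: {0e70d1f, ae5046b}.
In 706d227's history but not ae5046b's: {17cda3c, 3a4cc3a, 706d227, ad5f65b} — 4 commits.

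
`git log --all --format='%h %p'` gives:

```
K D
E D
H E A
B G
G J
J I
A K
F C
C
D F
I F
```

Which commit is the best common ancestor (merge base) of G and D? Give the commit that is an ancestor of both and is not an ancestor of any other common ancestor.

Ancestors of G: {C, F, G, I, J}.
Ancestors of D: {C, D, F}.
Common ancestors: {C, F}.
Among these, F is not an ancestor of any other common ancestor — it is the merge base.

F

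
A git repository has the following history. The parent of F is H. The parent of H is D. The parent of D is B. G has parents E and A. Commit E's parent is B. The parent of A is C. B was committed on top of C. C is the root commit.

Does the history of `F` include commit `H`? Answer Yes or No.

Yes

Ancestors of F (commits reachable by following parents): {B, C, D, F, H}.
H is in that set, so it is an ancestor of F.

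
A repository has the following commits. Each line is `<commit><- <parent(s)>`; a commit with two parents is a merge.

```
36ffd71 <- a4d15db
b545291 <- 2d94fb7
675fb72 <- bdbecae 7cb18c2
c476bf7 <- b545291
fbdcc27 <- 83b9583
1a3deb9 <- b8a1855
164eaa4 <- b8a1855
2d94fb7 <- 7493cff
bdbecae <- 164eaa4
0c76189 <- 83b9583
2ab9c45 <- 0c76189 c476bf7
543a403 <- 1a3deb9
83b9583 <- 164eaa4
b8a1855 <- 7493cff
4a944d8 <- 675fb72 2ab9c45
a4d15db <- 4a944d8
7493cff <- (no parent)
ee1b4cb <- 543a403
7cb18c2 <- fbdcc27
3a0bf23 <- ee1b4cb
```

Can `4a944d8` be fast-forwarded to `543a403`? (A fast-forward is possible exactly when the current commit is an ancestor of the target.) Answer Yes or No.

No

A fast-forward from 4a944d8 to 543a403 is possible iff 4a944d8 is an ancestor of 543a403.
Ancestors of 543a403: {1a3deb9, 543a403, 7493cff, b8a1855}.
4a944d8 is not among them, so fast-forward is not possible.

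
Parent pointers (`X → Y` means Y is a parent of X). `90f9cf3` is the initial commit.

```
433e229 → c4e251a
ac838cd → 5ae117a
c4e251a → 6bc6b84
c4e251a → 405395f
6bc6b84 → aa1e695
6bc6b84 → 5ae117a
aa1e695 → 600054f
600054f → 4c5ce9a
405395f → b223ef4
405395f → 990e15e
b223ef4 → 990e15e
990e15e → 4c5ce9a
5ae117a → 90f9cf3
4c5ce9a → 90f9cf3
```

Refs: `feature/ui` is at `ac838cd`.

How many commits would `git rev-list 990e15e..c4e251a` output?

7

Reachable from c4e251a: {405395f, 4c5ce9a, 5ae117a, 600054f, 6bc6b84, 90f9cf3, 990e15e, aa1e695, b223ef4, c4e251a}.
Reachable from 990e15e: {4c5ce9a, 90f9cf3, 990e15e}.
In c4e251a's history but not 990e15e's: {405395f, 5ae117a, 600054f, 6bc6b84, aa1e695, b223ef4, c4e251a} — 7 commits.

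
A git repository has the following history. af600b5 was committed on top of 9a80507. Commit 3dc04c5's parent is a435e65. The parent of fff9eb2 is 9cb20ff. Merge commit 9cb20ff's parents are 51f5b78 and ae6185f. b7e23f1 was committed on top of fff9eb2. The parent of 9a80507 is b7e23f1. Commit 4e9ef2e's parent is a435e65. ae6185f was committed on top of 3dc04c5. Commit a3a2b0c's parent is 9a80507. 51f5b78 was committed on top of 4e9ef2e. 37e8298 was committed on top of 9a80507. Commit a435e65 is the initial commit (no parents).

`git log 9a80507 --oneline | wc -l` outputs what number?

9

Walking parent pointers from 9a80507: reachable set = {3dc04c5, 4e9ef2e, 51f5b78, 9a80507, 9cb20ff, a435e65, ae6185f, b7e23f1, fff9eb2}.
That is 9 commits.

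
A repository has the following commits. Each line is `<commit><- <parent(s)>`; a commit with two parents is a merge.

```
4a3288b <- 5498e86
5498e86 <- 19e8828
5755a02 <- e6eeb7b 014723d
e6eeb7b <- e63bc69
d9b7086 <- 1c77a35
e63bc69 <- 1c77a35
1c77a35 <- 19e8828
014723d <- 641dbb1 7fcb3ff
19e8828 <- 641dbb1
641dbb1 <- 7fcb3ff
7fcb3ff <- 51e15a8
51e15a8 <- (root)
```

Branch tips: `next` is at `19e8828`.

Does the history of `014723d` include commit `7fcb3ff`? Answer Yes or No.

Ancestors of 014723d (commits reachable by following parents): {014723d, 51e15a8, 641dbb1, 7fcb3ff}.
7fcb3ff is in that set, so it is an ancestor of 014723d.

Yes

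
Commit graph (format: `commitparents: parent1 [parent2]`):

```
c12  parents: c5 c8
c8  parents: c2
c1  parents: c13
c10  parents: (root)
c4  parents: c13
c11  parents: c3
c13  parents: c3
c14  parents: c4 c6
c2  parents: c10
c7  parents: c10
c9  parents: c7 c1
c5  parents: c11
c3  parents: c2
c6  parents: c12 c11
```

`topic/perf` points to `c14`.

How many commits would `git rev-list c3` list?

Walking parent pointers from c3: reachable set = {c10, c2, c3}.
That is 3 commits.

3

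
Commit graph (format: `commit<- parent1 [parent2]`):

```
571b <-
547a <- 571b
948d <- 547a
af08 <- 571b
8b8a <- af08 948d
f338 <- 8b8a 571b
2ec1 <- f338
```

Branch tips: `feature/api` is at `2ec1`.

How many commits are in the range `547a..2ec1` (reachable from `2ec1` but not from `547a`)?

5

Reachable from 2ec1: {2ec1, 547a, 571b, 8b8a, 948d, af08, f338}.
Reachable from 547a: {547a, 571b}.
In 2ec1's history but not 547a's: {2ec1, 8b8a, 948d, af08, f338} — 5 commits.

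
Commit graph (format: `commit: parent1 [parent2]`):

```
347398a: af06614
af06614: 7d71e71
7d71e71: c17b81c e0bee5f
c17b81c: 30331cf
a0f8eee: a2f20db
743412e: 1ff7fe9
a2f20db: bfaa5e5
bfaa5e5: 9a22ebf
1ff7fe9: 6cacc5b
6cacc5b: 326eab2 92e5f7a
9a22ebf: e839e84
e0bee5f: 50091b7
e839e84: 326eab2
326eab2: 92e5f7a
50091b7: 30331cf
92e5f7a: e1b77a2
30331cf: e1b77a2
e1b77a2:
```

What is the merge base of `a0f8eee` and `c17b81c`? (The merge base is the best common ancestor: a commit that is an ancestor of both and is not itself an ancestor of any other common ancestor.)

Ancestors of a0f8eee: {326eab2, 92e5f7a, 9a22ebf, a0f8eee, a2f20db, bfaa5e5, e1b77a2, e839e84}.
Ancestors of c17b81c: {30331cf, c17b81c, e1b77a2}.
Common ancestors: {e1b77a2}.
The only common ancestor is e1b77a2, so it is the merge base.

e1b77a2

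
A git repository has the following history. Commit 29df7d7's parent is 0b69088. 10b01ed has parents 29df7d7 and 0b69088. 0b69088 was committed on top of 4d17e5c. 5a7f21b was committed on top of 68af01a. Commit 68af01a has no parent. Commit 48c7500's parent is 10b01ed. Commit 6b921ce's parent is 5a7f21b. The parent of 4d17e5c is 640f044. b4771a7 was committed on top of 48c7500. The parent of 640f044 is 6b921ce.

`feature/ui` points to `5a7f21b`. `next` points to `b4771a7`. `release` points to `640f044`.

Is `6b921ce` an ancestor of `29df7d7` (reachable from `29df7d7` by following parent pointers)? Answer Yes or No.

Ancestors of 29df7d7 (commits reachable by following parents): {0b69088, 29df7d7, 4d17e5c, 5a7f21b, 640f044, 68af01a, 6b921ce}.
6b921ce is in that set, so it is an ancestor of 29df7d7.

Yes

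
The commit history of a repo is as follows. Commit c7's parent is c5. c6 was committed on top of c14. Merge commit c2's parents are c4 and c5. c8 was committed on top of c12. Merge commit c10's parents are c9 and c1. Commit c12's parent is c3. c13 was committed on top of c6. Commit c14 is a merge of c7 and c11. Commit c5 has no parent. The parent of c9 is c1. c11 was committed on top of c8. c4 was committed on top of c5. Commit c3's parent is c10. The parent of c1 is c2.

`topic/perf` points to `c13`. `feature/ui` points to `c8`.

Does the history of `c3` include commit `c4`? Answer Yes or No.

Yes

Ancestors of c3 (commits reachable by following parents): {c1, c10, c2, c3, c4, c5, c9}.
c4 is in that set, so it is an ancestor of c3.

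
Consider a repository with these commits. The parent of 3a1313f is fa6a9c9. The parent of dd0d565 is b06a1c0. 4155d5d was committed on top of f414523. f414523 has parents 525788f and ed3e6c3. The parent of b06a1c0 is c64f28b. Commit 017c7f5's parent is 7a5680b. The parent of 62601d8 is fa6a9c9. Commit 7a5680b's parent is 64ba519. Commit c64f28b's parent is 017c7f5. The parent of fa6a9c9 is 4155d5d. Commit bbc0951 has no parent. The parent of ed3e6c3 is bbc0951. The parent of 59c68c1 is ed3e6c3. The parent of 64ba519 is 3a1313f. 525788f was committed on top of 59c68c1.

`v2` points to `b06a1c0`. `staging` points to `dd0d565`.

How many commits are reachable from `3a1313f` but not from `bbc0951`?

7

Reachable from 3a1313f: {3a1313f, 4155d5d, 525788f, 59c68c1, bbc0951, ed3e6c3, f414523, fa6a9c9}.
Reachable from bbc0951: {bbc0951}.
In 3a1313f's history but not bbc0951's: {3a1313f, 4155d5d, 525788f, 59c68c1, ed3e6c3, f414523, fa6a9c9} — 7 commits.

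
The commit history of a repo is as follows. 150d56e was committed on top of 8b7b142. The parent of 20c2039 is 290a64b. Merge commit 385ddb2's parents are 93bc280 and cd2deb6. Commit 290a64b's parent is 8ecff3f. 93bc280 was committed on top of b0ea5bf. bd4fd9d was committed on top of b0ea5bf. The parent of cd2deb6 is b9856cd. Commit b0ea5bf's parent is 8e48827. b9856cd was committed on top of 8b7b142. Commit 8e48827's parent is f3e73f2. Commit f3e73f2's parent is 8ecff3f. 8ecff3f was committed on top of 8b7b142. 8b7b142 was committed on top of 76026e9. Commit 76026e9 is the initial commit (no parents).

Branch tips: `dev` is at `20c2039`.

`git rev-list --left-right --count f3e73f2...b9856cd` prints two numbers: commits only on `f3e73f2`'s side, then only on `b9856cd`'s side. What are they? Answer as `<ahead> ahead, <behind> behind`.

2 ahead, 1 behind

Reachable from f3e73f2: {76026e9, 8b7b142, 8ecff3f, f3e73f2}.
Reachable from b9856cd: {76026e9, 8b7b142, b9856cd}.
Only in f3e73f2's history (ahead): {8ecff3f, f3e73f2} — 2.
Only in b9856cd's history (behind): {b9856cd} — 1.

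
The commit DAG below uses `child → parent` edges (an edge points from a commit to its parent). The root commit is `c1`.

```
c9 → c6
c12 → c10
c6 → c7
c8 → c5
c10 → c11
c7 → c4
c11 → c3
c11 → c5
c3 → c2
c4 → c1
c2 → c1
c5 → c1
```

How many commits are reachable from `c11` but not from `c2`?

Reachable from c11: {c1, c11, c2, c3, c5}.
Reachable from c2: {c1, c2}.
In c11's history but not c2's: {c11, c3, c5} — 3 commits.

3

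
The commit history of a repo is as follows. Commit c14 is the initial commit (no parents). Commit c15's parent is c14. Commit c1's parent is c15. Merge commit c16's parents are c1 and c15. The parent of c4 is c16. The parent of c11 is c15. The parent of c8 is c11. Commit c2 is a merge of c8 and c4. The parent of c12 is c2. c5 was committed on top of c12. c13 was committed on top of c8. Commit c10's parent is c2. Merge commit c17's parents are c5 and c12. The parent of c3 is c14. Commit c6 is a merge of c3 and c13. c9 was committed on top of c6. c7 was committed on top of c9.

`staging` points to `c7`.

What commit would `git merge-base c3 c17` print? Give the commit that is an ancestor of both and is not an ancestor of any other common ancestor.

c14

Ancestors of c3: {c14, c3}.
Ancestors of c17: {c1, c11, c12, c14, c15, c16, c17, c2, c4, c5, c8}.
Common ancestors: {c14}.
The only common ancestor is c14, so it is the merge base.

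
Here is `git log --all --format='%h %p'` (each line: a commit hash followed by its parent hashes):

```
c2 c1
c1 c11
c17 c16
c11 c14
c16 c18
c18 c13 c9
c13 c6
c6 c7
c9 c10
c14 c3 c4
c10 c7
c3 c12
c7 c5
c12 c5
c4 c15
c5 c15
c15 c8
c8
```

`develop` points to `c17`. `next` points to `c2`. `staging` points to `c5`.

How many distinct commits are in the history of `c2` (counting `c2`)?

Walking parent pointers from c2: reachable set = {c1, c11, c12, c14, c15, c2, c3, c4, c5, c8}.
That is 10 commits.

10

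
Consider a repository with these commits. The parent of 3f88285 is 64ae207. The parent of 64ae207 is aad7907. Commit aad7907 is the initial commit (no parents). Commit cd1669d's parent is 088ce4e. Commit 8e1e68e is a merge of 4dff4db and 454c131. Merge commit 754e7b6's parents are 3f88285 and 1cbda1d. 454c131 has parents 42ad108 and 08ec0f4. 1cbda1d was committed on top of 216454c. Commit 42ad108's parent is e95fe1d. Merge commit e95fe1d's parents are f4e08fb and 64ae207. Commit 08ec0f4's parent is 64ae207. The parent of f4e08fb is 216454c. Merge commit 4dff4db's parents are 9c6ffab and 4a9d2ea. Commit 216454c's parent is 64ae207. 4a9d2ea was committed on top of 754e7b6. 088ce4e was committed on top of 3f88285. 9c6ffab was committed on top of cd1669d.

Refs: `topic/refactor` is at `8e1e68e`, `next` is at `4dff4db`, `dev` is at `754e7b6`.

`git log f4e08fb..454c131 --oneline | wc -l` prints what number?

Reachable from 454c131: {08ec0f4, 216454c, 42ad108, 454c131, 64ae207, aad7907, e95fe1d, f4e08fb}.
Reachable from f4e08fb: {216454c, 64ae207, aad7907, f4e08fb}.
In 454c131's history but not f4e08fb's: {08ec0f4, 42ad108, 454c131, e95fe1d} — 4 commits.

4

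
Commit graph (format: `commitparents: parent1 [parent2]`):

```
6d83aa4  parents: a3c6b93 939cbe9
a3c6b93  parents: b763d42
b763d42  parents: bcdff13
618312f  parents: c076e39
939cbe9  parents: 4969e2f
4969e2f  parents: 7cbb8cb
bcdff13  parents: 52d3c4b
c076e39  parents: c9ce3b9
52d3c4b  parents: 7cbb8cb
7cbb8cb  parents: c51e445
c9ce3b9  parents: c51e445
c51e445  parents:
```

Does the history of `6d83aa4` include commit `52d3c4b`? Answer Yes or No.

Ancestors of 6d83aa4 (commits reachable by following parents): {4969e2f, 52d3c4b, 6d83aa4, 7cbb8cb, 939cbe9, a3c6b93, b763d42, bcdff13, c51e445}.
52d3c4b is in that set, so it is an ancestor of 6d83aa4.

Yes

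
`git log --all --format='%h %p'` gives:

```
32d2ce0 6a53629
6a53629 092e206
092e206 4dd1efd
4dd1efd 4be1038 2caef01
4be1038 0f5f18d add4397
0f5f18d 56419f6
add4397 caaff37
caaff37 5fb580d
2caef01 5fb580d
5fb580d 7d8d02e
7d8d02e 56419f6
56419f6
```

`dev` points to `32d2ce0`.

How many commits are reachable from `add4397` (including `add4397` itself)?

5

Walking parent pointers from add4397: reachable set = {56419f6, 5fb580d, 7d8d02e, add4397, caaff37}.
That is 5 commits.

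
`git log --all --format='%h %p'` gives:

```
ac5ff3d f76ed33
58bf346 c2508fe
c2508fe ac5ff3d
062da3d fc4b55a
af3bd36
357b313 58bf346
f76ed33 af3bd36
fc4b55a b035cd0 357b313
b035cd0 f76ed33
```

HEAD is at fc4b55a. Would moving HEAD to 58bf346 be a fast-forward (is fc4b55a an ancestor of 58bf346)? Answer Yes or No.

A fast-forward from fc4b55a to 58bf346 is possible iff fc4b55a is an ancestor of 58bf346.
Ancestors of 58bf346: {58bf346, ac5ff3d, af3bd36, c2508fe, f76ed33}.
fc4b55a is not among them, so fast-forward is not possible.

No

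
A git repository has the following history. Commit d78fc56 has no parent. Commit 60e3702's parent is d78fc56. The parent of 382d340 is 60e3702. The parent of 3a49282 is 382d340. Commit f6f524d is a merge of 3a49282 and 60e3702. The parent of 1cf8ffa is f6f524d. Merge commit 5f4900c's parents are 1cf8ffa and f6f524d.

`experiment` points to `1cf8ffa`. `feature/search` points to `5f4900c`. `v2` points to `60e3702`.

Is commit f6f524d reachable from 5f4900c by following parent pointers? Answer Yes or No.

Yes

Ancestors of 5f4900c (commits reachable by following parents): {1cf8ffa, 382d340, 3a49282, 5f4900c, 60e3702, d78fc56, f6f524d}.
f6f524d is in that set, so it is an ancestor of 5f4900c.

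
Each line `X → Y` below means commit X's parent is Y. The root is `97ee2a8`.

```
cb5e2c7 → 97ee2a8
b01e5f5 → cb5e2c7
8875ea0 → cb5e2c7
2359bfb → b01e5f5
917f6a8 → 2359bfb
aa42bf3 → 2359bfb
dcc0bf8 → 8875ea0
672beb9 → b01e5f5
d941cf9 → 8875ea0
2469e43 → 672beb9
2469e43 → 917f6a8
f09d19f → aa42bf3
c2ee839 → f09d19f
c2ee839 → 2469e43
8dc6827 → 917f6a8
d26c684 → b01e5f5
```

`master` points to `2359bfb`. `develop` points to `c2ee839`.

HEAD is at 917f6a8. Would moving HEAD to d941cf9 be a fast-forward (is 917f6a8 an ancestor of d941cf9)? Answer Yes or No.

No

A fast-forward from 917f6a8 to d941cf9 is possible iff 917f6a8 is an ancestor of d941cf9.
Ancestors of d941cf9: {8875ea0, 97ee2a8, cb5e2c7, d941cf9}.
917f6a8 is not among them, so fast-forward is not possible.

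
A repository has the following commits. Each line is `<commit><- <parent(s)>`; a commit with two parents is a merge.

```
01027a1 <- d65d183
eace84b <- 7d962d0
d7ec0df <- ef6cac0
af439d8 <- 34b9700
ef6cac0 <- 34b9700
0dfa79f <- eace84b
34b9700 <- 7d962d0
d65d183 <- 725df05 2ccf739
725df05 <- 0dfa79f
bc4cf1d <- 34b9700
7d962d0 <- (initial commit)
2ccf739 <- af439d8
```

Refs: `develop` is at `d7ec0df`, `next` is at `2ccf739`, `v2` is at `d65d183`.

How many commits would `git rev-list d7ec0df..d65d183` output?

6

Reachable from d65d183: {0dfa79f, 2ccf739, 34b9700, 725df05, 7d962d0, af439d8, d65d183, eace84b}.
Reachable from d7ec0df: {34b9700, 7d962d0, d7ec0df, ef6cac0}.
In d65d183's history but not d7ec0df's: {0dfa79f, 2ccf739, 725df05, af439d8, d65d183, eace84b} — 6 commits.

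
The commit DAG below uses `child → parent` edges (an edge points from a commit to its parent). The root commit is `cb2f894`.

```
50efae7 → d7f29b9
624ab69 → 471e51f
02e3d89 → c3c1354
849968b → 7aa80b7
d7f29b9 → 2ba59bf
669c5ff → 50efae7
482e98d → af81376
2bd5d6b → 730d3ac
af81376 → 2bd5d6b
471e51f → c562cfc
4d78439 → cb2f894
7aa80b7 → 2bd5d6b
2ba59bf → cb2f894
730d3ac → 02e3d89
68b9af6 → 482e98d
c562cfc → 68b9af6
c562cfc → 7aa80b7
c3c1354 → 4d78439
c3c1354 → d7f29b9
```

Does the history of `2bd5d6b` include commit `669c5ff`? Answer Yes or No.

Ancestors of 2bd5d6b: {02e3d89, 2ba59bf, 2bd5d6b, 4d78439, 730d3ac, c3c1354, cb2f894, d7f29b9}.
669c5ff is not in that set, so it is not an ancestor of 2bd5d6b.

No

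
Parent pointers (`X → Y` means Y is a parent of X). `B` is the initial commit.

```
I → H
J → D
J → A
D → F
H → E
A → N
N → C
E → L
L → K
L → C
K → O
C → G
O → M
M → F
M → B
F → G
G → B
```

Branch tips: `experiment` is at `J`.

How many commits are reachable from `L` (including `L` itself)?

Walking parent pointers from L: reachable set = {B, C, F, G, K, L, M, O}.
That is 8 commits.

8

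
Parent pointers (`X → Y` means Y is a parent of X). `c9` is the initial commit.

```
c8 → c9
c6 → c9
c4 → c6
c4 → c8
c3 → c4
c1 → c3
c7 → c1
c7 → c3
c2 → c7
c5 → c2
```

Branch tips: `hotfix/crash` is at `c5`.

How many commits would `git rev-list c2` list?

Walking parent pointers from c2: reachable set = {c1, c2, c3, c4, c6, c7, c8, c9}.
That is 8 commits.

8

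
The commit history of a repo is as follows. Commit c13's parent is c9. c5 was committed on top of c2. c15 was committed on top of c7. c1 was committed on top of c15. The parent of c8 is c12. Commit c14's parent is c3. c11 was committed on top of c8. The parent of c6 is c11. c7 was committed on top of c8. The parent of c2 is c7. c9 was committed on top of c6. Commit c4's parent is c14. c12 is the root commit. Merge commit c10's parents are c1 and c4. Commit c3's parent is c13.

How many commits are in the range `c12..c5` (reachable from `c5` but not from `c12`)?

Reachable from c5: {c12, c2, c5, c7, c8}.
Reachable from c12: {c12}.
In c5's history but not c12's: {c2, c5, c7, c8} — 4 commits.

4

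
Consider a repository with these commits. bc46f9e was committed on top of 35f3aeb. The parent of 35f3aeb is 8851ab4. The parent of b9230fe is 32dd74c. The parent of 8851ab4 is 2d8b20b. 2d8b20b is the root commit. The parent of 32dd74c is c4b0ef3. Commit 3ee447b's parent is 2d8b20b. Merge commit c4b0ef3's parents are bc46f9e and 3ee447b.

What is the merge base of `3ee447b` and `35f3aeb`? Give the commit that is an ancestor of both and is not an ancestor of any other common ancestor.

2d8b20b

Ancestors of 3ee447b: {2d8b20b, 3ee447b}.
Ancestors of 35f3aeb: {2d8b20b, 35f3aeb, 8851ab4}.
Common ancestors: {2d8b20b}.
The only common ancestor is 2d8b20b, so it is the merge base.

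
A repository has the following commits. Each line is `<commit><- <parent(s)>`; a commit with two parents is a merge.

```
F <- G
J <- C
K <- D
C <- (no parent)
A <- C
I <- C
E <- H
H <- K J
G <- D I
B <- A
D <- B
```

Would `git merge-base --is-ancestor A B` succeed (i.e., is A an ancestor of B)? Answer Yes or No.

Yes

Ancestors of B (commits reachable by following parents): {A, B, C}.
A is in that set, so it is an ancestor of B.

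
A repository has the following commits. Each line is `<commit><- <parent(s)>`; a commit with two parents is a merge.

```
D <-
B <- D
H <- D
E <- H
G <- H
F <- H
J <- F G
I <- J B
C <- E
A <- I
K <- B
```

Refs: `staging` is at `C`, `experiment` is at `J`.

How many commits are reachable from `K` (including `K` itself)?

Walking parent pointers from K: reachable set = {B, D, K}.
That is 3 commits.

3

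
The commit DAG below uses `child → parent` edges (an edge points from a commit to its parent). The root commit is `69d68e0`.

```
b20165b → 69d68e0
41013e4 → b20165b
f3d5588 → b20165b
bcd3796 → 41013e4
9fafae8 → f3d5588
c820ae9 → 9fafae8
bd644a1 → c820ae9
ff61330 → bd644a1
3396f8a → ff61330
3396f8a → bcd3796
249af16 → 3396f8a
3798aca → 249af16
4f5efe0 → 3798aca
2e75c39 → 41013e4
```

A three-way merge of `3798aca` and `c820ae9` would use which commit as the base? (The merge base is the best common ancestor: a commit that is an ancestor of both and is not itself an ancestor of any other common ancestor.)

c820ae9

Ancestors of 3798aca: {249af16, 3396f8a, 3798aca, 41013e4, 69d68e0, 9fafae8, b20165b, bcd3796, bd644a1, c820ae9, f3d5588, ff61330}.
Ancestors of c820ae9: {69d68e0, 9fafae8, b20165b, c820ae9, f3d5588}.
Common ancestors: {69d68e0, 9fafae8, b20165b, c820ae9, f3d5588}.
Among these, c820ae9 is not an ancestor of any other common ancestor — it is the merge base.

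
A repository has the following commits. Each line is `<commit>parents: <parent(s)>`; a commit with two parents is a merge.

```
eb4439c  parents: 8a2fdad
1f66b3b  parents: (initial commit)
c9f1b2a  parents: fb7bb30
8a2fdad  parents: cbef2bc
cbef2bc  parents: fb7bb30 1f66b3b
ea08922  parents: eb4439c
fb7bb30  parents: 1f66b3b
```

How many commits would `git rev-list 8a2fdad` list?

4

Walking parent pointers from 8a2fdad: reachable set = {1f66b3b, 8a2fdad, cbef2bc, fb7bb30}.
That is 4 commits.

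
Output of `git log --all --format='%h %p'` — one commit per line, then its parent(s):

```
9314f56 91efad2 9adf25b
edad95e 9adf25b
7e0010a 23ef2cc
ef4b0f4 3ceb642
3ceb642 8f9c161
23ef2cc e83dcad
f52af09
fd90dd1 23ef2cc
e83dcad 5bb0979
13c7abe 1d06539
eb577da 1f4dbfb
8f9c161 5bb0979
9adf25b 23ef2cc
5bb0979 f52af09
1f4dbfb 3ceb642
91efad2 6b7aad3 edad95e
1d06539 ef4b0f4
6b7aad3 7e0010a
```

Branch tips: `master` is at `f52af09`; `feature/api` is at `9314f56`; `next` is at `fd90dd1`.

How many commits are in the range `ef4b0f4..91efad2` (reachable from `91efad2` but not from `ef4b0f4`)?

7

Reachable from 91efad2: {23ef2cc, 5bb0979, 6b7aad3, 7e0010a, 91efad2, 9adf25b, e83dcad, edad95e, f52af09}.
Reachable from ef4b0f4: {3ceb642, 5bb0979, 8f9c161, ef4b0f4, f52af09}.
In 91efad2's history but not ef4b0f4's: {23ef2cc, 6b7aad3, 7e0010a, 91efad2, 9adf25b, e83dcad, edad95e} — 7 commits.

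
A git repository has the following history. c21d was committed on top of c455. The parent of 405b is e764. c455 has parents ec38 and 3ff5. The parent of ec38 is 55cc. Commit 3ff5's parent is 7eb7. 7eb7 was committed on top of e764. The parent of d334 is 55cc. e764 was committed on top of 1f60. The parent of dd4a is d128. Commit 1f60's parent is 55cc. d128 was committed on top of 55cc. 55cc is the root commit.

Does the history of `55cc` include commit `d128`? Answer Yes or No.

Ancestors of 55cc: {55cc}.
d128 is not in that set, so it is not an ancestor of 55cc.

No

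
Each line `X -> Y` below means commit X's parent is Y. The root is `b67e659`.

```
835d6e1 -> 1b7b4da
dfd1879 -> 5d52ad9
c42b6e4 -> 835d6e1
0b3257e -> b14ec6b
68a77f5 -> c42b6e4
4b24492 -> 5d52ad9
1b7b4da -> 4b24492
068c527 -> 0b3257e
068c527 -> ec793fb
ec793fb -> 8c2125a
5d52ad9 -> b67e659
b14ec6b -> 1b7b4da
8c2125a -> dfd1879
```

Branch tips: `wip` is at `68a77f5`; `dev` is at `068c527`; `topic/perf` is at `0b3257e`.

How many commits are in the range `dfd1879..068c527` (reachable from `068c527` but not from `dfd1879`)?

Reachable from 068c527: {068c527, 0b3257e, 1b7b4da, 4b24492, 5d52ad9, 8c2125a, b14ec6b, b67e659, dfd1879, ec793fb}.
Reachable from dfd1879: {5d52ad9, b67e659, dfd1879}.
In 068c527's history but not dfd1879's: {068c527, 0b3257e, 1b7b4da, 4b24492, 8c2125a, b14ec6b, ec793fb} — 7 commits.

7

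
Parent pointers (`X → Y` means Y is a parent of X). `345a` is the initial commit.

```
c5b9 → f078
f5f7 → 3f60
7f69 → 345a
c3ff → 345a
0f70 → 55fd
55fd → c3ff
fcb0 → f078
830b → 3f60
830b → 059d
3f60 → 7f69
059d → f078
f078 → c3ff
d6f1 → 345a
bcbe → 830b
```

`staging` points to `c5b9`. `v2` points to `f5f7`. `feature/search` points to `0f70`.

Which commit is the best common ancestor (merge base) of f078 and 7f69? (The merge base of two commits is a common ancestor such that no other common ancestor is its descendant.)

345a

Ancestors of f078: {345a, c3ff, f078}.
Ancestors of 7f69: {345a, 7f69}.
Common ancestors: {345a}.
The only common ancestor is 345a, so it is the merge base.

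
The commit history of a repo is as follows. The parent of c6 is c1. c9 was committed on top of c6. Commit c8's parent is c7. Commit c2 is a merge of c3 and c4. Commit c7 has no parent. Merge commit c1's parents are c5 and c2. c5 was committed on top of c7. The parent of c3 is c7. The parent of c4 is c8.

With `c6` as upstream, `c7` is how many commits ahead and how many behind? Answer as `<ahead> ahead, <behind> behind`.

0 ahead, 7 behind

Reachable from c7: {c7}.
Reachable from c6: {c1, c2, c3, c4, c5, c6, c7, c8}.
Only in c7's history (ahead): {} — 0.
Only in c6's history (behind): {c1, c2, c3, c4, c5, c6, c8} — 7.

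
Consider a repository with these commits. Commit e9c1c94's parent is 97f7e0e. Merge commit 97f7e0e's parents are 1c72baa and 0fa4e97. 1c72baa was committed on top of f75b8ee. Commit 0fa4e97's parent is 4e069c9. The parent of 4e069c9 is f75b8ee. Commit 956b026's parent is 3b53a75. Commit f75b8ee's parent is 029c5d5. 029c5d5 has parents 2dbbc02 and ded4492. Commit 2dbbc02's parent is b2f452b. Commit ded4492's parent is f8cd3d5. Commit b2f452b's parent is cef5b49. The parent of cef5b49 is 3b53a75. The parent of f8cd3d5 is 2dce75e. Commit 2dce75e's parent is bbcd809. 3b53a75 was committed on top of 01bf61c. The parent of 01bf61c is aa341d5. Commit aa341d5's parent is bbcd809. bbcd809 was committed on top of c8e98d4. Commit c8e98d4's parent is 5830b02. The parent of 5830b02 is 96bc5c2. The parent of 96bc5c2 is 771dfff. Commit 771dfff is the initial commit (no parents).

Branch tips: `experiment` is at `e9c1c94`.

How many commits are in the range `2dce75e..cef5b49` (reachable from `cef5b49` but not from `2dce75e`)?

4

Reachable from cef5b49: {01bf61c, 3b53a75, 5830b02, 771dfff, 96bc5c2, aa341d5, bbcd809, c8e98d4, cef5b49}.
Reachable from 2dce75e: {2dce75e, 5830b02, 771dfff, 96bc5c2, bbcd809, c8e98d4}.
In cef5b49's history but not 2dce75e's: {01bf61c, 3b53a75, aa341d5, cef5b49} — 4 commits.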